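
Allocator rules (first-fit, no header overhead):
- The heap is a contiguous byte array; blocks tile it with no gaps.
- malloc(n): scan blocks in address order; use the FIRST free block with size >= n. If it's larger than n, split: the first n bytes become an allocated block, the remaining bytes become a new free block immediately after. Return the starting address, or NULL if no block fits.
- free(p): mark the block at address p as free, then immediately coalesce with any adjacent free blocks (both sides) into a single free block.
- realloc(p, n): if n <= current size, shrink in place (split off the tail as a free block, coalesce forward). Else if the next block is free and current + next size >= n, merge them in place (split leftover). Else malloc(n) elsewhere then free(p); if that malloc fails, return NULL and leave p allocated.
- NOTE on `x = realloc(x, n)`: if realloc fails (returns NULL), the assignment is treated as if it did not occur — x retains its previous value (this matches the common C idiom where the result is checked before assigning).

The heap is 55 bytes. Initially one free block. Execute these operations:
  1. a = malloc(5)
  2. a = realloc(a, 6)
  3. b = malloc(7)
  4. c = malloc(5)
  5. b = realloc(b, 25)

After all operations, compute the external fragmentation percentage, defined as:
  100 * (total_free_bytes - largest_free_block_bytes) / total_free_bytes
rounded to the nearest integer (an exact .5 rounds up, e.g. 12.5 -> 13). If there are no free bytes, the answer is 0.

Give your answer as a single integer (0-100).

Op 1: a = malloc(5) -> a = 0; heap: [0-4 ALLOC][5-54 FREE]
Op 2: a = realloc(a, 6) -> a = 0; heap: [0-5 ALLOC][6-54 FREE]
Op 3: b = malloc(7) -> b = 6; heap: [0-5 ALLOC][6-12 ALLOC][13-54 FREE]
Op 4: c = malloc(5) -> c = 13; heap: [0-5 ALLOC][6-12 ALLOC][13-17 ALLOC][18-54 FREE]
Op 5: b = realloc(b, 25) -> b = 18; heap: [0-5 ALLOC][6-12 FREE][13-17 ALLOC][18-42 ALLOC][43-54 FREE]
Free blocks: [7 12] total_free=19 largest=12 -> 100*(19-12)/19 = 700/19 ≈ 36.842 -> rounds to 37

Answer: 37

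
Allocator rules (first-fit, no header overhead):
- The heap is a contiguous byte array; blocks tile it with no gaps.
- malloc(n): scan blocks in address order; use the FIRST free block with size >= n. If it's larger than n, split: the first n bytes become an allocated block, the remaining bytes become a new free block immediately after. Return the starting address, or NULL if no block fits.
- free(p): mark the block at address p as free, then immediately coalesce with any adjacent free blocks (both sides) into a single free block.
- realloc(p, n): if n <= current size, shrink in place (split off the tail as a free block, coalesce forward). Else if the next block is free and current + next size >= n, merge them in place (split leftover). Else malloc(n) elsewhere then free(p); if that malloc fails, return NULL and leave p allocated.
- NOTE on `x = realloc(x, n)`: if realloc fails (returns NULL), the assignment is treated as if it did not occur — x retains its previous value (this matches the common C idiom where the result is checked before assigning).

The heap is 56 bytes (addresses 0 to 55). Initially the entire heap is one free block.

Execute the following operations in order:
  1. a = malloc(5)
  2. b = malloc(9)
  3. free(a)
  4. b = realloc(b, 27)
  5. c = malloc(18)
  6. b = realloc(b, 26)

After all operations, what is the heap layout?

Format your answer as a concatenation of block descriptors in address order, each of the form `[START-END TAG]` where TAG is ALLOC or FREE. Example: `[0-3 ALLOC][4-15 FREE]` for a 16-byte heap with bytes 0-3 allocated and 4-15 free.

Answer: [0-4 FREE][5-30 ALLOC][31-31 FREE][32-49 ALLOC][50-55 FREE]

Derivation:
Op 1: a = malloc(5) -> a = 0; heap: [0-4 ALLOC][5-55 FREE]
Op 2: b = malloc(9) -> b = 5; heap: [0-4 ALLOC][5-13 ALLOC][14-55 FREE]
Op 3: free(a) -> (freed a); heap: [0-4 FREE][5-13 ALLOC][14-55 FREE]
Op 4: b = realloc(b, 27) -> b = 5; heap: [0-4 FREE][5-31 ALLOC][32-55 FREE]
Op 5: c = malloc(18) -> c = 32; heap: [0-4 FREE][5-31 ALLOC][32-49 ALLOC][50-55 FREE]
Op 6: b = realloc(b, 26) -> b = 5; heap: [0-4 FREE][5-30 ALLOC][31-31 FREE][32-49 ALLOC][50-55 FREE]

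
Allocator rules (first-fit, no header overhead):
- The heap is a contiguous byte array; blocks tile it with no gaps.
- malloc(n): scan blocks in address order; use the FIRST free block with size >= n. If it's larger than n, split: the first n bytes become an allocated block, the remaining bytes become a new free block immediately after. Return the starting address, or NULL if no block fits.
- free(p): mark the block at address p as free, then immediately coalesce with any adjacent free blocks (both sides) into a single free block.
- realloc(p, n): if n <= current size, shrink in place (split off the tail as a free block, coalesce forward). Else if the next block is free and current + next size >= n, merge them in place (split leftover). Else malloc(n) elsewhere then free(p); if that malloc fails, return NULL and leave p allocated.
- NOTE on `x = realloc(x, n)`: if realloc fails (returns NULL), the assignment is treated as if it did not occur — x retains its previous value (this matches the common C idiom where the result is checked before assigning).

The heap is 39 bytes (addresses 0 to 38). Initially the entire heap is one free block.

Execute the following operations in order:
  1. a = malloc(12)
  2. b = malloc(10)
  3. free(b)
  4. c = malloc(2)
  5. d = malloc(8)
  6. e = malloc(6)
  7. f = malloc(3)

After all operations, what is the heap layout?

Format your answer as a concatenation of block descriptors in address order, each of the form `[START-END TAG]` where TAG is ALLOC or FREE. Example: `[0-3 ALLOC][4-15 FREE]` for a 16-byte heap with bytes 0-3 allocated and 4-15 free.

Op 1: a = malloc(12) -> a = 0; heap: [0-11 ALLOC][12-38 FREE]
Op 2: b = malloc(10) -> b = 12; heap: [0-11 ALLOC][12-21 ALLOC][22-38 FREE]
Op 3: free(b) -> (freed b); heap: [0-11 ALLOC][12-38 FREE]
Op 4: c = malloc(2) -> c = 12; heap: [0-11 ALLOC][12-13 ALLOC][14-38 FREE]
Op 5: d = malloc(8) -> d = 14; heap: [0-11 ALLOC][12-13 ALLOC][14-21 ALLOC][22-38 FREE]
Op 6: e = malloc(6) -> e = 22; heap: [0-11 ALLOC][12-13 ALLOC][14-21 ALLOC][22-27 ALLOC][28-38 FREE]
Op 7: f = malloc(3) -> f = 28; heap: [0-11 ALLOC][12-13 ALLOC][14-21 ALLOC][22-27 ALLOC][28-30 ALLOC][31-38 FREE]

Answer: [0-11 ALLOC][12-13 ALLOC][14-21 ALLOC][22-27 ALLOC][28-30 ALLOC][31-38 FREE]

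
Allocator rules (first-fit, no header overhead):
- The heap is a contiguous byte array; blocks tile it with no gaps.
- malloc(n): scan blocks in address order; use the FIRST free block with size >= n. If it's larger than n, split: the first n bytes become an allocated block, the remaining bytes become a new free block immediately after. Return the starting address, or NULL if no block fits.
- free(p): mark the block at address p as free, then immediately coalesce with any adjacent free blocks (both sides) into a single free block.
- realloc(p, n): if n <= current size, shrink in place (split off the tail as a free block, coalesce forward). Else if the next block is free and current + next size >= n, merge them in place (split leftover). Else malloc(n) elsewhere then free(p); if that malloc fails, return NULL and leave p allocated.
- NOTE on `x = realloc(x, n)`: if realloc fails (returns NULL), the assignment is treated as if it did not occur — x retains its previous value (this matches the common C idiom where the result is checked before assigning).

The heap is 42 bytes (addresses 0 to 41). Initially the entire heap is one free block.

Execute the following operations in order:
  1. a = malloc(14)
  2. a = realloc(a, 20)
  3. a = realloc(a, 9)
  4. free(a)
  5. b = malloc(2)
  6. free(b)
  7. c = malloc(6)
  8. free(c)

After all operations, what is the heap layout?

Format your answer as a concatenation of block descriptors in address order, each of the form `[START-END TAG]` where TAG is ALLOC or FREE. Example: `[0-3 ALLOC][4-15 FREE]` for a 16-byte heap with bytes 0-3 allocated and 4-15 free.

Answer: [0-41 FREE]

Derivation:
Op 1: a = malloc(14) -> a = 0; heap: [0-13 ALLOC][14-41 FREE]
Op 2: a = realloc(a, 20) -> a = 0; heap: [0-19 ALLOC][20-41 FREE]
Op 3: a = realloc(a, 9) -> a = 0; heap: [0-8 ALLOC][9-41 FREE]
Op 4: free(a) -> (freed a); heap: [0-41 FREE]
Op 5: b = malloc(2) -> b = 0; heap: [0-1 ALLOC][2-41 FREE]
Op 6: free(b) -> (freed b); heap: [0-41 FREE]
Op 7: c = malloc(6) -> c = 0; heap: [0-5 ALLOC][6-41 FREE]
Op 8: free(c) -> (freed c); heap: [0-41 FREE]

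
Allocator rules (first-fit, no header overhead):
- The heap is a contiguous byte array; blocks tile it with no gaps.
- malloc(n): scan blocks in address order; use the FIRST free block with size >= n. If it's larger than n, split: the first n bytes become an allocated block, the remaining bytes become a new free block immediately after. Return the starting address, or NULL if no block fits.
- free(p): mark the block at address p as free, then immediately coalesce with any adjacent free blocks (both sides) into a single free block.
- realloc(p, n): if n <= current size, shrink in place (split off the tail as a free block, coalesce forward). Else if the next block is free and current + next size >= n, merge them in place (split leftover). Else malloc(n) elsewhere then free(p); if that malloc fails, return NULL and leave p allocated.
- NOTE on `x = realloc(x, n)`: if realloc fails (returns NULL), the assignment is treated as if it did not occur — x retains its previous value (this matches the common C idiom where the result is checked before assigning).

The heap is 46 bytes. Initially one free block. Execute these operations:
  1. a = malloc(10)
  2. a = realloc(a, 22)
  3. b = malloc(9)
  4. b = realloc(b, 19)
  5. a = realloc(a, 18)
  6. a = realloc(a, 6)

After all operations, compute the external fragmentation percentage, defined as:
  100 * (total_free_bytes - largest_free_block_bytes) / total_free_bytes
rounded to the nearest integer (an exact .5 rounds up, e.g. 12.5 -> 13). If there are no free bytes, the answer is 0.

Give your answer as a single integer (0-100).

Answer: 24

Derivation:
Op 1: a = malloc(10) -> a = 0; heap: [0-9 ALLOC][10-45 FREE]
Op 2: a = realloc(a, 22) -> a = 0; heap: [0-21 ALLOC][22-45 FREE]
Op 3: b = malloc(9) -> b = 22; heap: [0-21 ALLOC][22-30 ALLOC][31-45 FREE]
Op 4: b = realloc(b, 19) -> b = 22; heap: [0-21 ALLOC][22-40 ALLOC][41-45 FREE]
Op 5: a = realloc(a, 18) -> a = 0; heap: [0-17 ALLOC][18-21 FREE][22-40 ALLOC][41-45 FREE]
Op 6: a = realloc(a, 6) -> a = 0; heap: [0-5 ALLOC][6-21 FREE][22-40 ALLOC][41-45 FREE]
Free blocks: [16 5] total_free=21 largest=16 -> 100*(21-16)/21 = 500/21 ≈ 23.810 -> rounds to 24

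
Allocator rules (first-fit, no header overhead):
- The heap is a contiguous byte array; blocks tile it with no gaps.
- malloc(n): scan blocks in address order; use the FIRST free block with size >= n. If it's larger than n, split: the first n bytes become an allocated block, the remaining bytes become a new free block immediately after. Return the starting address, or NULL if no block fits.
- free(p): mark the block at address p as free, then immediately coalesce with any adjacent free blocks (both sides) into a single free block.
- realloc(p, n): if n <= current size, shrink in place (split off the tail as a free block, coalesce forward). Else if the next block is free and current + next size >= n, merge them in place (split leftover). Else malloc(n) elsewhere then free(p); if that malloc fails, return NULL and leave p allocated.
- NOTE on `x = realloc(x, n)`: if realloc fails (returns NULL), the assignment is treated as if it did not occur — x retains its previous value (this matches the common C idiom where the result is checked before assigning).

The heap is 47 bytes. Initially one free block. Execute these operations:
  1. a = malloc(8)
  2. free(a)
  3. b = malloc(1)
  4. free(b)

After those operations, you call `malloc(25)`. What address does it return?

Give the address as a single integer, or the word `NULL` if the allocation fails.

Answer: 0

Derivation:
Op 1: a = malloc(8) -> a = 0; heap: [0-7 ALLOC][8-46 FREE]
Op 2: free(a) -> (freed a); heap: [0-46 FREE]
Op 3: b = malloc(1) -> b = 0; heap: [0-0 ALLOC][1-46 FREE]
Op 4: free(b) -> (freed b); heap: [0-46 FREE]
malloc(25): first-fit scan over [0-46 FREE] -> 0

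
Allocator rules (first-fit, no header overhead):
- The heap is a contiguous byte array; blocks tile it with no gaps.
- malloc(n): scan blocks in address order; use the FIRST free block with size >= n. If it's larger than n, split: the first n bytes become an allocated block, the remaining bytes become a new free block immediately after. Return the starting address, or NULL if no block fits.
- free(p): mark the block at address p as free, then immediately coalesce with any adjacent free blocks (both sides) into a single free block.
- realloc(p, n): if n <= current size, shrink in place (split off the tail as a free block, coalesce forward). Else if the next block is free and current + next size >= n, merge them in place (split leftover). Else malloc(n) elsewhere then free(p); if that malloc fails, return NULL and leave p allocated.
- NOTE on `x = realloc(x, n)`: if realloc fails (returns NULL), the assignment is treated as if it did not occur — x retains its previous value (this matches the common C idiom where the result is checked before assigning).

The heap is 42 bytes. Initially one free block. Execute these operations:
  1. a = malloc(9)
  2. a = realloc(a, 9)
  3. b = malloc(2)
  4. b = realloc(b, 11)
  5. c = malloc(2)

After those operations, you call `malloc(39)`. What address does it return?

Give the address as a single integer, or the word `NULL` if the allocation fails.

Answer: NULL

Derivation:
Op 1: a = malloc(9) -> a = 0; heap: [0-8 ALLOC][9-41 FREE]
Op 2: a = realloc(a, 9) -> a = 0; heap: [0-8 ALLOC][9-41 FREE]
Op 3: b = malloc(2) -> b = 9; heap: [0-8 ALLOC][9-10 ALLOC][11-41 FREE]
Op 4: b = realloc(b, 11) -> b = 9; heap: [0-8 ALLOC][9-19 ALLOC][20-41 FREE]
Op 5: c = malloc(2) -> c = 20; heap: [0-8 ALLOC][9-19 ALLOC][20-21 ALLOC][22-41 FREE]
malloc(39): first-fit scan over [0-8 ALLOC][9-19 ALLOC][20-21 ALLOC][22-41 FREE] -> NULL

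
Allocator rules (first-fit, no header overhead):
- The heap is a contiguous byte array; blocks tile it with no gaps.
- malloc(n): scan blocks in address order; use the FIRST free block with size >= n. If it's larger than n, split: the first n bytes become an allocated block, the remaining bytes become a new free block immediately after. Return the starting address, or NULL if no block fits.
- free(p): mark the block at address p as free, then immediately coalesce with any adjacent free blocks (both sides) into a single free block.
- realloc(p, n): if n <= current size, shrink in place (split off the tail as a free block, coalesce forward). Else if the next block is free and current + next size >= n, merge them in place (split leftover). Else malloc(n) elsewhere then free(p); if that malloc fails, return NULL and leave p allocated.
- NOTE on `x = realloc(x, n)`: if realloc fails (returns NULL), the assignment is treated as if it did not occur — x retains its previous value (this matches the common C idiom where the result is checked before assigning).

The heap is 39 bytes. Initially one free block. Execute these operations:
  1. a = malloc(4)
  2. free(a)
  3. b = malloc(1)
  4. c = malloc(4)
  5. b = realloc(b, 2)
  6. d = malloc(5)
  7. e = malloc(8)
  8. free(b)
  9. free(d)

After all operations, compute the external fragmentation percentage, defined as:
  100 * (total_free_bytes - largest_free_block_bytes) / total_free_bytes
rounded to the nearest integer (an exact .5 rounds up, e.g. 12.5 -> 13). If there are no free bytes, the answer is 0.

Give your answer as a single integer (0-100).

Answer: 30

Derivation:
Op 1: a = malloc(4) -> a = 0; heap: [0-3 ALLOC][4-38 FREE]
Op 2: free(a) -> (freed a); heap: [0-38 FREE]
Op 3: b = malloc(1) -> b = 0; heap: [0-0 ALLOC][1-38 FREE]
Op 4: c = malloc(4) -> c = 1; heap: [0-0 ALLOC][1-4 ALLOC][5-38 FREE]
Op 5: b = realloc(b, 2) -> b = 5; heap: [0-0 FREE][1-4 ALLOC][5-6 ALLOC][7-38 FREE]
Op 6: d = malloc(5) -> d = 7; heap: [0-0 FREE][1-4 ALLOC][5-6 ALLOC][7-11 ALLOC][12-38 FREE]
Op 7: e = malloc(8) -> e = 12; heap: [0-0 FREE][1-4 ALLOC][5-6 ALLOC][7-11 ALLOC][12-19 ALLOC][20-38 FREE]
Op 8: free(b) -> (freed b); heap: [0-0 FREE][1-4 ALLOC][5-6 FREE][7-11 ALLOC][12-19 ALLOC][20-38 FREE]
Op 9: free(d) -> (freed d); heap: [0-0 FREE][1-4 ALLOC][5-11 FREE][12-19 ALLOC][20-38 FREE]
Free blocks: [1 7 19] total_free=27 largest=19 -> 100*(27-19)/27 = 800/27 ≈ 29.630 -> rounds to 30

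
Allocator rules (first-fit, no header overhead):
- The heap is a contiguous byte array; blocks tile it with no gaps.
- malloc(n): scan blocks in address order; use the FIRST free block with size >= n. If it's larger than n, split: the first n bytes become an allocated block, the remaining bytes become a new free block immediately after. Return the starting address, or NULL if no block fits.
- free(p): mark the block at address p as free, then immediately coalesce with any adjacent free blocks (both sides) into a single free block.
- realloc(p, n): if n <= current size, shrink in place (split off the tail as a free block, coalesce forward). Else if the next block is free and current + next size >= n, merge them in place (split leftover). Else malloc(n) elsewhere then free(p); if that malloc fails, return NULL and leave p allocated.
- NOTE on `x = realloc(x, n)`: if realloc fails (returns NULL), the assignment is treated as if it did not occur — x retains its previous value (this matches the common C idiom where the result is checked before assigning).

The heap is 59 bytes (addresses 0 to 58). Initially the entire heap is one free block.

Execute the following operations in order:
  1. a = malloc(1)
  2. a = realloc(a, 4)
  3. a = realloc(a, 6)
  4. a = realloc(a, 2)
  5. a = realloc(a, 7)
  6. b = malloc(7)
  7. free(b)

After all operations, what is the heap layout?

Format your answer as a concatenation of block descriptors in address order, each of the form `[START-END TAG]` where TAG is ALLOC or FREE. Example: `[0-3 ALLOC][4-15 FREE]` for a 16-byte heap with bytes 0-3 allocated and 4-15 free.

Answer: [0-6 ALLOC][7-58 FREE]

Derivation:
Op 1: a = malloc(1) -> a = 0; heap: [0-0 ALLOC][1-58 FREE]
Op 2: a = realloc(a, 4) -> a = 0; heap: [0-3 ALLOC][4-58 FREE]
Op 3: a = realloc(a, 6) -> a = 0; heap: [0-5 ALLOC][6-58 FREE]
Op 4: a = realloc(a, 2) -> a = 0; heap: [0-1 ALLOC][2-58 FREE]
Op 5: a = realloc(a, 7) -> a = 0; heap: [0-6 ALLOC][7-58 FREE]
Op 6: b = malloc(7) -> b = 7; heap: [0-6 ALLOC][7-13 ALLOC][14-58 FREE]
Op 7: free(b) -> (freed b); heap: [0-6 ALLOC][7-58 FREE]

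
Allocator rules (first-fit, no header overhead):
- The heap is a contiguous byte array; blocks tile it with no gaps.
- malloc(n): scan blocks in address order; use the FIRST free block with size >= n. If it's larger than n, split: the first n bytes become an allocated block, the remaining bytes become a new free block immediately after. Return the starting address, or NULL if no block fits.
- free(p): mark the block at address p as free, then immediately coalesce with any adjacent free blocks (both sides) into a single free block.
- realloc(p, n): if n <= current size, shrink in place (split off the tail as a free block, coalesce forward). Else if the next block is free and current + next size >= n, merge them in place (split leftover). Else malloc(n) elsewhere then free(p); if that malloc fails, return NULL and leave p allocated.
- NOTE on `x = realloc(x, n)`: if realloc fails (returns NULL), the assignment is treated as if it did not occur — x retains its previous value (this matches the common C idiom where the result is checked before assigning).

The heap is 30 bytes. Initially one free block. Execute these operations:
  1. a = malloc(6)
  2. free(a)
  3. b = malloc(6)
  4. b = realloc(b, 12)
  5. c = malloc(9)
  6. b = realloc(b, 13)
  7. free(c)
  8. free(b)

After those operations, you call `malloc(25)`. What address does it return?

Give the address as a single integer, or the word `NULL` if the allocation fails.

Answer: 0

Derivation:
Op 1: a = malloc(6) -> a = 0; heap: [0-5 ALLOC][6-29 FREE]
Op 2: free(a) -> (freed a); heap: [0-29 FREE]
Op 3: b = malloc(6) -> b = 0; heap: [0-5 ALLOC][6-29 FREE]
Op 4: b = realloc(b, 12) -> b = 0; heap: [0-11 ALLOC][12-29 FREE]
Op 5: c = malloc(9) -> c = 12; heap: [0-11 ALLOC][12-20 ALLOC][21-29 FREE]
Op 6: b = realloc(b, 13) -> NULL (b unchanged); heap: [0-11 ALLOC][12-20 ALLOC][21-29 FREE]
Op 7: free(c) -> (freed c); heap: [0-11 ALLOC][12-29 FREE]
Op 8: free(b) -> (freed b); heap: [0-29 FREE]
malloc(25): first-fit scan over [0-29 FREE] -> 0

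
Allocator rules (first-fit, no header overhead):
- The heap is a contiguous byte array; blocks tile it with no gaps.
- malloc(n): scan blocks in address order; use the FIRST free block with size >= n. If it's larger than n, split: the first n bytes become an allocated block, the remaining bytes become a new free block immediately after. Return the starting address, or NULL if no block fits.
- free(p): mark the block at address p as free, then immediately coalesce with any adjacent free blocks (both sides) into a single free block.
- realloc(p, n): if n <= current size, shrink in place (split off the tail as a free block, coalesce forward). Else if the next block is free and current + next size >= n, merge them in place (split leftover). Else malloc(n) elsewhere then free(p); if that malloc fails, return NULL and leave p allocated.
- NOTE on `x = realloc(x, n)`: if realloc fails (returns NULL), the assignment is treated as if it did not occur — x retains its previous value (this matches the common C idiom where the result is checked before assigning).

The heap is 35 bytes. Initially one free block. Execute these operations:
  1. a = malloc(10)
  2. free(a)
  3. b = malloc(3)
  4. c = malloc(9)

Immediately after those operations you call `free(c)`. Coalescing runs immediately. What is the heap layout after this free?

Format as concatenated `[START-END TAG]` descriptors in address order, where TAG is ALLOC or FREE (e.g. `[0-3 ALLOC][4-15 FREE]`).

Answer: [0-2 ALLOC][3-34 FREE]

Derivation:
Op 1: a = malloc(10) -> a = 0; heap: [0-9 ALLOC][10-34 FREE]
Op 2: free(a) -> (freed a); heap: [0-34 FREE]
Op 3: b = malloc(3) -> b = 0; heap: [0-2 ALLOC][3-34 FREE]
Op 4: c = malloc(9) -> c = 3; heap: [0-2 ALLOC][3-11 ALLOC][12-34 FREE]
free(c): c = 3 -> block [3-11 ALLOC]; mark free, coalesce with adjacent free neighbors -> [0-2 ALLOC][3-34 FREE]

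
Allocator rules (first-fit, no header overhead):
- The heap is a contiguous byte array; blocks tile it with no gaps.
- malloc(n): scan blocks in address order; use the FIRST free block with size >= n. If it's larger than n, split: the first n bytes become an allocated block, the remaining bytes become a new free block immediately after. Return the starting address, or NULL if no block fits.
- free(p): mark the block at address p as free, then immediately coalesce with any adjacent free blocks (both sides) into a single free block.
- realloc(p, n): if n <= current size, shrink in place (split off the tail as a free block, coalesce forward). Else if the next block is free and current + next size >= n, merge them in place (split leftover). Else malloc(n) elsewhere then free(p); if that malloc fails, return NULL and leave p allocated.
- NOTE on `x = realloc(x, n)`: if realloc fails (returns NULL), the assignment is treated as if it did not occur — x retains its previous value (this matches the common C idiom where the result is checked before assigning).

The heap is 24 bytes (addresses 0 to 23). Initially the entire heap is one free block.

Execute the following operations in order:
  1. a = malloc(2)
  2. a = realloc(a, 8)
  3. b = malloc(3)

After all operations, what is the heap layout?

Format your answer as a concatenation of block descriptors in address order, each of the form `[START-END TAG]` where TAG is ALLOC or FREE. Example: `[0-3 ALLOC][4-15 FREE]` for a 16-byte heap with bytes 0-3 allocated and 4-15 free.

Answer: [0-7 ALLOC][8-10 ALLOC][11-23 FREE]

Derivation:
Op 1: a = malloc(2) -> a = 0; heap: [0-1 ALLOC][2-23 FREE]
Op 2: a = realloc(a, 8) -> a = 0; heap: [0-7 ALLOC][8-23 FREE]
Op 3: b = malloc(3) -> b = 8; heap: [0-7 ALLOC][8-10 ALLOC][11-23 FREE]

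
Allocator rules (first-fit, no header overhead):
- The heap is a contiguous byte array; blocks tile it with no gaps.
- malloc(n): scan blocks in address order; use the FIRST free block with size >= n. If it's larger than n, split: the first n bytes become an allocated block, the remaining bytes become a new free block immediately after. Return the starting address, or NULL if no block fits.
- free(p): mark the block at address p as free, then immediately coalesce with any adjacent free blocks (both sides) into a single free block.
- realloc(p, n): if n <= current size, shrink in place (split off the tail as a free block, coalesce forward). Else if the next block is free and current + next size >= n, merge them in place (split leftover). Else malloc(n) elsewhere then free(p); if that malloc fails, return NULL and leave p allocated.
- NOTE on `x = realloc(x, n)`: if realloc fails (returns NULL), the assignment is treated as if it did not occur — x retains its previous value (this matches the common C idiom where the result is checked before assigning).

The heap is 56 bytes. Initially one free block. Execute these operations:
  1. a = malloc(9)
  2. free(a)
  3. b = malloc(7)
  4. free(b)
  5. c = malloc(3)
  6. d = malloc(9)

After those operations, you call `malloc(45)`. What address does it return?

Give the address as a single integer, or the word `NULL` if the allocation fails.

Answer: NULL

Derivation:
Op 1: a = malloc(9) -> a = 0; heap: [0-8 ALLOC][9-55 FREE]
Op 2: free(a) -> (freed a); heap: [0-55 FREE]
Op 3: b = malloc(7) -> b = 0; heap: [0-6 ALLOC][7-55 FREE]
Op 4: free(b) -> (freed b); heap: [0-55 FREE]
Op 5: c = malloc(3) -> c = 0; heap: [0-2 ALLOC][3-55 FREE]
Op 6: d = malloc(9) -> d = 3; heap: [0-2 ALLOC][3-11 ALLOC][12-55 FREE]
malloc(45): first-fit scan over [0-2 ALLOC][3-11 ALLOC][12-55 FREE] -> NULL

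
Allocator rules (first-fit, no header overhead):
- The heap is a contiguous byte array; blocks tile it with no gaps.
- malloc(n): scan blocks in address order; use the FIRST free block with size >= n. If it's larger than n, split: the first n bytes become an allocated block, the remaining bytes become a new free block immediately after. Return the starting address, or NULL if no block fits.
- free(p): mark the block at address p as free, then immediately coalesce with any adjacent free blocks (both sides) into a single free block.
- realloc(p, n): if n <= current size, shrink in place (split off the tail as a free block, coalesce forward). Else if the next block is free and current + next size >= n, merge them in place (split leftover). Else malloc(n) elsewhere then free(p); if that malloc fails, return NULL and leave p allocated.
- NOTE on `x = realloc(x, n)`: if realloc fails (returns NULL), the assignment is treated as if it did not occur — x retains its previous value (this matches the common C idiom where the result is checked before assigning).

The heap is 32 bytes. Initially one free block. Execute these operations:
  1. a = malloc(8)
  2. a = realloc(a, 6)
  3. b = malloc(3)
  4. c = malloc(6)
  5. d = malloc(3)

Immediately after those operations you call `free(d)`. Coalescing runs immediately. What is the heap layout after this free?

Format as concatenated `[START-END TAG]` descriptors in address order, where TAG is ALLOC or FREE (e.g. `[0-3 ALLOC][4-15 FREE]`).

Op 1: a = malloc(8) -> a = 0; heap: [0-7 ALLOC][8-31 FREE]
Op 2: a = realloc(a, 6) -> a = 0; heap: [0-5 ALLOC][6-31 FREE]
Op 3: b = malloc(3) -> b = 6; heap: [0-5 ALLOC][6-8 ALLOC][9-31 FREE]
Op 4: c = malloc(6) -> c = 9; heap: [0-5 ALLOC][6-8 ALLOC][9-14 ALLOC][15-31 FREE]
Op 5: d = malloc(3) -> d = 15; heap: [0-5 ALLOC][6-8 ALLOC][9-14 ALLOC][15-17 ALLOC][18-31 FREE]
free(d): d = 15 -> block [15-17 ALLOC]; mark free, coalesce with adjacent free neighbors -> [0-5 ALLOC][6-8 ALLOC][9-14 ALLOC][15-31 FREE]

Answer: [0-5 ALLOC][6-8 ALLOC][9-14 ALLOC][15-31 FREE]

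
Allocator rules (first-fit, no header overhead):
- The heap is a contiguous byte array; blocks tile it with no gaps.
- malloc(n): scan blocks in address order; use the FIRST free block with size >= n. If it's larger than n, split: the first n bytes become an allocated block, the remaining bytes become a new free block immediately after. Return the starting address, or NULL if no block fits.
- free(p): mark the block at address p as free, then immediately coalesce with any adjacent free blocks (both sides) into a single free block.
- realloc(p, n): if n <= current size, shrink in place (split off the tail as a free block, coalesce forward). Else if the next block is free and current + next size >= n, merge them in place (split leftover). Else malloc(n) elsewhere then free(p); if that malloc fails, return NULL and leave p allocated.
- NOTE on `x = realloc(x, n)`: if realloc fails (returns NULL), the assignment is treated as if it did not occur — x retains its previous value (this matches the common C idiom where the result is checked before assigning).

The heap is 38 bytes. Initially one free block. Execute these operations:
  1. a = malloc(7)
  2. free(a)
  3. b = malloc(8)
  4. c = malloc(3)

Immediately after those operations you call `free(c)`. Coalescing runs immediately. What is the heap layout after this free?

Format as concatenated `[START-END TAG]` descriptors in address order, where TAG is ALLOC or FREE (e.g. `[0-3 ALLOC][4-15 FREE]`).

Op 1: a = malloc(7) -> a = 0; heap: [0-6 ALLOC][7-37 FREE]
Op 2: free(a) -> (freed a); heap: [0-37 FREE]
Op 3: b = malloc(8) -> b = 0; heap: [0-7 ALLOC][8-37 FREE]
Op 4: c = malloc(3) -> c = 8; heap: [0-7 ALLOC][8-10 ALLOC][11-37 FREE]
free(c): c = 8 -> block [8-10 ALLOC]; mark free, coalesce with adjacent free neighbors -> [0-7 ALLOC][8-37 FREE]

Answer: [0-7 ALLOC][8-37 FREE]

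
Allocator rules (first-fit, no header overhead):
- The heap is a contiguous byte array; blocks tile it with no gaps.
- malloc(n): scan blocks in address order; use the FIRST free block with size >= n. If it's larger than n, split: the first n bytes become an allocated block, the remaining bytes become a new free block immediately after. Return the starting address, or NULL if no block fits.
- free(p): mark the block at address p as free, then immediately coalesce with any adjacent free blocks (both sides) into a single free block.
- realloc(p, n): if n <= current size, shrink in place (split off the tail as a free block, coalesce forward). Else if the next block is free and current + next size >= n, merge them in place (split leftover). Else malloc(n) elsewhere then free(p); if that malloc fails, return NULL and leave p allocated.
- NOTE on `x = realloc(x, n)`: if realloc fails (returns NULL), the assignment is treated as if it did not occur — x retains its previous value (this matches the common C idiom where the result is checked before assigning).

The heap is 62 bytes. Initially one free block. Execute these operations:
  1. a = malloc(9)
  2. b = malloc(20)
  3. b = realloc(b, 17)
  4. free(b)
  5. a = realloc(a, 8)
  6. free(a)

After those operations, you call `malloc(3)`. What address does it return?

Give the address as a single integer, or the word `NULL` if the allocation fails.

Op 1: a = malloc(9) -> a = 0; heap: [0-8 ALLOC][9-61 FREE]
Op 2: b = malloc(20) -> b = 9; heap: [0-8 ALLOC][9-28 ALLOC][29-61 FREE]
Op 3: b = realloc(b, 17) -> b = 9; heap: [0-8 ALLOC][9-25 ALLOC][26-61 FREE]
Op 4: free(b) -> (freed b); heap: [0-8 ALLOC][9-61 FREE]
Op 5: a = realloc(a, 8) -> a = 0; heap: [0-7 ALLOC][8-61 FREE]
Op 6: free(a) -> (freed a); heap: [0-61 FREE]
malloc(3): first-fit scan over [0-61 FREE] -> 0

Answer: 0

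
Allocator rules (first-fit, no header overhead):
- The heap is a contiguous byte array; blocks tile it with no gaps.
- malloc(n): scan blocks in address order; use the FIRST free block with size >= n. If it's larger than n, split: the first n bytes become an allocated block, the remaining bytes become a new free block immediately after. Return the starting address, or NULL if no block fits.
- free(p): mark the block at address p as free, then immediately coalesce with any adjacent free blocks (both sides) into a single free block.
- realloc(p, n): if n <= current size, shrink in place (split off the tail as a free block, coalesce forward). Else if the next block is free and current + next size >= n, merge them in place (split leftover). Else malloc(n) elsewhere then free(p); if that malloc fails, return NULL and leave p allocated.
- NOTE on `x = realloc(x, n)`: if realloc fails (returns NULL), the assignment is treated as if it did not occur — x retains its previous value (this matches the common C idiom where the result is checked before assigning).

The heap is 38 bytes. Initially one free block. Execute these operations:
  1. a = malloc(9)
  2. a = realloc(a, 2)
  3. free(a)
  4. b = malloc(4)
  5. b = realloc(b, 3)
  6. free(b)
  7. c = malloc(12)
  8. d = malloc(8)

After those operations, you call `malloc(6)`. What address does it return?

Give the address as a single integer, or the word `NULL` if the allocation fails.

Answer: 20

Derivation:
Op 1: a = malloc(9) -> a = 0; heap: [0-8 ALLOC][9-37 FREE]
Op 2: a = realloc(a, 2) -> a = 0; heap: [0-1 ALLOC][2-37 FREE]
Op 3: free(a) -> (freed a); heap: [0-37 FREE]
Op 4: b = malloc(4) -> b = 0; heap: [0-3 ALLOC][4-37 FREE]
Op 5: b = realloc(b, 3) -> b = 0; heap: [0-2 ALLOC][3-37 FREE]
Op 6: free(b) -> (freed b); heap: [0-37 FREE]
Op 7: c = malloc(12) -> c = 0; heap: [0-11 ALLOC][12-37 FREE]
Op 8: d = malloc(8) -> d = 12; heap: [0-11 ALLOC][12-19 ALLOC][20-37 FREE]
malloc(6): first-fit scan over [0-11 ALLOC][12-19 ALLOC][20-37 FREE] -> 20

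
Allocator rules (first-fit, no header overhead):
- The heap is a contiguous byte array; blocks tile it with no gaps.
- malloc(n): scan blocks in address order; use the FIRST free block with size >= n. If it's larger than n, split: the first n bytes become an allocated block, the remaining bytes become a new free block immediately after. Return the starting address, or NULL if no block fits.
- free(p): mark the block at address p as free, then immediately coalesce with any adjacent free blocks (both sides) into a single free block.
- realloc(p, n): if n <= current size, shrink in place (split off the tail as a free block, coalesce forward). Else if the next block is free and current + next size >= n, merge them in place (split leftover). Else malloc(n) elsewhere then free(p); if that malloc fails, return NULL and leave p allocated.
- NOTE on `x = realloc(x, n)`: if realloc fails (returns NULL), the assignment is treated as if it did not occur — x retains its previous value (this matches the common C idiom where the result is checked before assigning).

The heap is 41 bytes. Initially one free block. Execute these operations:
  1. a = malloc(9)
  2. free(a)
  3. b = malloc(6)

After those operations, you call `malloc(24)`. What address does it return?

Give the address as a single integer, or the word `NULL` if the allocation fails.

Op 1: a = malloc(9) -> a = 0; heap: [0-8 ALLOC][9-40 FREE]
Op 2: free(a) -> (freed a); heap: [0-40 FREE]
Op 3: b = malloc(6) -> b = 0; heap: [0-5 ALLOC][6-40 FREE]
malloc(24): first-fit scan over [0-5 ALLOC][6-40 FREE] -> 6

Answer: 6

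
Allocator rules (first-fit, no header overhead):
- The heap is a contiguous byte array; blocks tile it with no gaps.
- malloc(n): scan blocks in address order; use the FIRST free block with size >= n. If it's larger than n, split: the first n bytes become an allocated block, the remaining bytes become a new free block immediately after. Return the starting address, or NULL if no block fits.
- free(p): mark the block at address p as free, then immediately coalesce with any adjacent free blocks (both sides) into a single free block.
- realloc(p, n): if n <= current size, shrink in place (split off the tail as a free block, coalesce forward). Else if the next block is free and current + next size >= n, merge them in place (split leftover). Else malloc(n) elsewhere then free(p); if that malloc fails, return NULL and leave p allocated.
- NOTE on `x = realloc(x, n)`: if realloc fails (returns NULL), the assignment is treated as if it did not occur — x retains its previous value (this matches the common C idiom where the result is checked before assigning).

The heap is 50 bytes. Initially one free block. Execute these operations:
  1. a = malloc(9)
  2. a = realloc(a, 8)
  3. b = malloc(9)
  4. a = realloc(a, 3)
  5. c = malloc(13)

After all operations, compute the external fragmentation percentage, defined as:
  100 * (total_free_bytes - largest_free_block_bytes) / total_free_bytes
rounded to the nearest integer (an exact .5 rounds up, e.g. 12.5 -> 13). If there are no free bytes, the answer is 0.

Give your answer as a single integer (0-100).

Op 1: a = malloc(9) -> a = 0; heap: [0-8 ALLOC][9-49 FREE]
Op 2: a = realloc(a, 8) -> a = 0; heap: [0-7 ALLOC][8-49 FREE]
Op 3: b = malloc(9) -> b = 8; heap: [0-7 ALLOC][8-16 ALLOC][17-49 FREE]
Op 4: a = realloc(a, 3) -> a = 0; heap: [0-2 ALLOC][3-7 FREE][8-16 ALLOC][17-49 FREE]
Op 5: c = malloc(13) -> c = 17; heap: [0-2 ALLOC][3-7 FREE][8-16 ALLOC][17-29 ALLOC][30-49 FREE]
Free blocks: [5 20] total_free=25 largest=20 -> 100*(25-20)/25 = 500/25 = 20

Answer: 20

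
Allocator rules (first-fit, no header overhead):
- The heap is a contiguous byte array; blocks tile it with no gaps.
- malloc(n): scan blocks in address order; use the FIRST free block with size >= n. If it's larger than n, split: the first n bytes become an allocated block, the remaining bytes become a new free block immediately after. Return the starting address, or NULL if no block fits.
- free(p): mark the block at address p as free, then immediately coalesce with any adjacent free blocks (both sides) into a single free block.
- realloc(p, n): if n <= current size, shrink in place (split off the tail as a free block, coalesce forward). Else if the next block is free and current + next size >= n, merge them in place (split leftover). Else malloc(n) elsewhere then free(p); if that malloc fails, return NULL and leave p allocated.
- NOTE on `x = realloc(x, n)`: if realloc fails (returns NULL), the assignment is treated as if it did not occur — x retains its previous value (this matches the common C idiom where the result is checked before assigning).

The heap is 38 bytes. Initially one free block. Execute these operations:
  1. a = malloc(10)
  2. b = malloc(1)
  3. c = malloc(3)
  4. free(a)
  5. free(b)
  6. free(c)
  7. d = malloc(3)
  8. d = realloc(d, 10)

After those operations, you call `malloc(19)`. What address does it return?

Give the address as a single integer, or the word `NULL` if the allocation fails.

Answer: 10

Derivation:
Op 1: a = malloc(10) -> a = 0; heap: [0-9 ALLOC][10-37 FREE]
Op 2: b = malloc(1) -> b = 10; heap: [0-9 ALLOC][10-10 ALLOC][11-37 FREE]
Op 3: c = malloc(3) -> c = 11; heap: [0-9 ALLOC][10-10 ALLOC][11-13 ALLOC][14-37 FREE]
Op 4: free(a) -> (freed a); heap: [0-9 FREE][10-10 ALLOC][11-13 ALLOC][14-37 FREE]
Op 5: free(b) -> (freed b); heap: [0-10 FREE][11-13 ALLOC][14-37 FREE]
Op 6: free(c) -> (freed c); heap: [0-37 FREE]
Op 7: d = malloc(3) -> d = 0; heap: [0-2 ALLOC][3-37 FREE]
Op 8: d = realloc(d, 10) -> d = 0; heap: [0-9 ALLOC][10-37 FREE]
malloc(19): first-fit scan over [0-9 ALLOC][10-37 FREE] -> 10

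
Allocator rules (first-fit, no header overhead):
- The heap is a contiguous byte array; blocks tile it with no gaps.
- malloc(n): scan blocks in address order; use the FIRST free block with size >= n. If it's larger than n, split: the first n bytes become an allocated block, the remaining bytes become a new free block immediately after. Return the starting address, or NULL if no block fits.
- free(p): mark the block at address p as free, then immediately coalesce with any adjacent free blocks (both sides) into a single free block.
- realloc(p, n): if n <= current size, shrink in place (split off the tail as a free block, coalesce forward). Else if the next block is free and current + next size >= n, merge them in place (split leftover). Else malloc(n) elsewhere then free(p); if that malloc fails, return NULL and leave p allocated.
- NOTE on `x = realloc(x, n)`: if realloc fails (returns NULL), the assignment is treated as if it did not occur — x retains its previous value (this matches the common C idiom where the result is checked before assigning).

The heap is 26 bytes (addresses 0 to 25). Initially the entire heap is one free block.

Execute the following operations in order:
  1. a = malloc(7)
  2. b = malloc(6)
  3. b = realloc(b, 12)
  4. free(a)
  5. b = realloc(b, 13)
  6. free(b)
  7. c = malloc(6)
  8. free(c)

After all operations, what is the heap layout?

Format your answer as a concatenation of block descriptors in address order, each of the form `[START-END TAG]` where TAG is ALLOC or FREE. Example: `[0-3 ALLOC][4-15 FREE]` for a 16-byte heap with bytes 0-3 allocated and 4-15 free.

Answer: [0-25 FREE]

Derivation:
Op 1: a = malloc(7) -> a = 0; heap: [0-6 ALLOC][7-25 FREE]
Op 2: b = malloc(6) -> b = 7; heap: [0-6 ALLOC][7-12 ALLOC][13-25 FREE]
Op 3: b = realloc(b, 12) -> b = 7; heap: [0-6 ALLOC][7-18 ALLOC][19-25 FREE]
Op 4: free(a) -> (freed a); heap: [0-6 FREE][7-18 ALLOC][19-25 FREE]
Op 5: b = realloc(b, 13) -> b = 7; heap: [0-6 FREE][7-19 ALLOC][20-25 FREE]
Op 6: free(b) -> (freed b); heap: [0-25 FREE]
Op 7: c = malloc(6) -> c = 0; heap: [0-5 ALLOC][6-25 FREE]
Op 8: free(c) -> (freed c); heap: [0-25 FREE]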